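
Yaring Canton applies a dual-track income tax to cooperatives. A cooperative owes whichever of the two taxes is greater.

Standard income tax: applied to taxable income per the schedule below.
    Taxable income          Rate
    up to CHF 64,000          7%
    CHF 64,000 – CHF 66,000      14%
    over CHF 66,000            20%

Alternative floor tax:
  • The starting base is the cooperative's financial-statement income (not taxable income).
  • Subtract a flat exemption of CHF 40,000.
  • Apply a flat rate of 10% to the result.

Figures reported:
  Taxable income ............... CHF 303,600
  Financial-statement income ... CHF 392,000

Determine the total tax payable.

CHF 52,280

Alternative floor tax:
  Base (financial-statement income): CHF 392,000
  Less exemption CHF 40,000 → base CHF 352,000
  CHF 352,000 × 10% = CHF 35,200

Standard income tax:
  CHF 64,000 × 7% = CHF 4,480
  CHF 2,000 × 14% = CHF 280
  CHF 237,600 × 20% = CHF 47,520
  → CHF 52,280

CHF 52,280 > CHF 35,200, so the standard income tax governs.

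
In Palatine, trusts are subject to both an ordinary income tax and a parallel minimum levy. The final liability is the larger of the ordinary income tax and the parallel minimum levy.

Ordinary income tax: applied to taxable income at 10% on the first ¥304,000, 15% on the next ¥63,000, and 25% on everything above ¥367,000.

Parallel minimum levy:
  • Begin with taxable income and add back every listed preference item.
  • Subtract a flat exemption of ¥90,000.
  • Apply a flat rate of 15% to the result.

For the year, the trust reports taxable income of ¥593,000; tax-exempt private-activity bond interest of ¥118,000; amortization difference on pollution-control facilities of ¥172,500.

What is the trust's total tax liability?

Ordinary income tax:
  ¥304,000 × 10% = ¥30,400
  ¥63,000 × 15% = ¥9,450
  ¥226,000 × 25% = ¥56,500
  → ¥96,350

Parallel minimum levy:
  Adjusted income: ¥593,000 + ¥118,000 + ¥172,500 = ¥883,500
  Less exemption ¥90,000 → base ¥793,500
  ¥793,500 × 15% = ¥119,025

¥119,025 > ¥96,350, so the parallel minimum levy is the binding amount.

¥119,025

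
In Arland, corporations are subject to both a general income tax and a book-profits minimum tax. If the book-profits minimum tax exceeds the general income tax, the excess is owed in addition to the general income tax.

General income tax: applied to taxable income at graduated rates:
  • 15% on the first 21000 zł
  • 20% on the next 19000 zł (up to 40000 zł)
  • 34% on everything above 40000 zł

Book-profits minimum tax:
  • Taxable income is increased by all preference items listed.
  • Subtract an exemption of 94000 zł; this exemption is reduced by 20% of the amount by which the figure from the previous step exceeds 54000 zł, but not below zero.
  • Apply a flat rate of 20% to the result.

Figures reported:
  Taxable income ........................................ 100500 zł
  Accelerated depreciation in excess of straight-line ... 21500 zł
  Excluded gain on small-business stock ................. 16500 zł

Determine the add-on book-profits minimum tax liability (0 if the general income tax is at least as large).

0 zł

General income tax:
  21000 zł × 15% = 3150 zł
  19000 zł × 20% = 3800 zł
  60500 zł × 34% = 20570 zł
  → 27520 zł

Book-profits minimum tax:
  Adjusted income: 100500 zł + 21500 zł + 16500 zł = 138500 zł
  Exemption: 94000 zł − 20% × (138500 zł − 54000 zł) = 94000 zł − 16900 zł = 77100 zł
  Base: 138500 zł − 77100 zł = 61400 zł
  61400 zł × 20% = 12280 zł

12280 zł ≤ 27520 zł, so no add-on is due.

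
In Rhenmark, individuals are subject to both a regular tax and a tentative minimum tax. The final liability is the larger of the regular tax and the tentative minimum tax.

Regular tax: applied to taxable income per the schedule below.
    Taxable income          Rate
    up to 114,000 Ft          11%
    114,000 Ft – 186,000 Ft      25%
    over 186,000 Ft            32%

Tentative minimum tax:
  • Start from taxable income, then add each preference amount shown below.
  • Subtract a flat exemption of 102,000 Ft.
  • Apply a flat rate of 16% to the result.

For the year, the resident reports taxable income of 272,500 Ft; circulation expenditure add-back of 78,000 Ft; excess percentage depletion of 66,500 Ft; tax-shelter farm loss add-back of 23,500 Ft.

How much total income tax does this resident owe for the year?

58,220 Ft

Regular tax:
  114,000 Ft × 11% = 12,540 Ft
  72,000 Ft × 25% = 18,000 Ft
  86,500 Ft × 32% = 27,680 Ft
  → 58,220 Ft

Tentative minimum tax:
  Adjusted income: 272,500 Ft + 78,000 Ft + 66,500 Ft + 23,500 Ft = 440,500 Ft
  Less exemption 102,000 Ft → base 338,500 Ft
  338,500 Ft × 16% = 54,160 Ft

58,220 Ft > 54,160 Ft, so the regular tax governs.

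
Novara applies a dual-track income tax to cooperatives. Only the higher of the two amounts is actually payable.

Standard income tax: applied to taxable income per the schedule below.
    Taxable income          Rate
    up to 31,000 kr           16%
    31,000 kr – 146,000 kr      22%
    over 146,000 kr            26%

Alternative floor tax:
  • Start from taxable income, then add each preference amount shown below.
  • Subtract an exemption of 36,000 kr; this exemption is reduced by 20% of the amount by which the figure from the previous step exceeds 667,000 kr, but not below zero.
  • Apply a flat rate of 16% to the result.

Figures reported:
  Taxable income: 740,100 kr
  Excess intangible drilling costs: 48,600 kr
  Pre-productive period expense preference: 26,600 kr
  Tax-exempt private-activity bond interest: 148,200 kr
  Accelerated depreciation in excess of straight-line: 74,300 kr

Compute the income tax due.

184,726 kr

Alternative floor tax:
  Adjusted income: 740,100 kr + 48,600 kr + 26,600 kr + 148,200 kr + 74,300 kr = 1,037,800 kr
  Exemption: 20% × (1,037,800 kr − 667,000 kr) = 74,160 kr ≥ 36,000 kr, so the exemption is fully phased out
  Base: 1,037,800 kr − 0 kr = 1,037,800 kr
  1,037,800 kr × 16% = 166,048 kr

Standard income tax:
  31,000 kr × 16% = 4,960 kr
  115,000 kr × 22% = 25,300 kr
  594,100 kr × 26% = 154,466 kr
  → 184,726 kr

184,726 kr > 166,048 kr, so the standard income tax governs.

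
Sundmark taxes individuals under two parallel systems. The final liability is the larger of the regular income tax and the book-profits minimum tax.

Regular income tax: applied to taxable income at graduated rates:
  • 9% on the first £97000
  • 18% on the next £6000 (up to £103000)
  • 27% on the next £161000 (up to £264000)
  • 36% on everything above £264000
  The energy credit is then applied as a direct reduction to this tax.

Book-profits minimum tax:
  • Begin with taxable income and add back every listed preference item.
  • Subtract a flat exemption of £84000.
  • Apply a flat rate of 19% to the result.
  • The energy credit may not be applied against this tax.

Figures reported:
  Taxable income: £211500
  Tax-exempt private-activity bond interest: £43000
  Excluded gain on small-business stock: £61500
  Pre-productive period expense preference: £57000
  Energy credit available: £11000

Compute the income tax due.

Book-profits minimum tax:
  Adjusted income: £211500 + £43000 + £61500 + £57000 = £373000
  Less exemption £84000 → base £289000
  £289000 × 19% = £54910

Regular income tax:
  £97000 × 9% = £8730
  £6000 × 18% = £1080
  £108500 × 27% = £29295
  → £39105
  Less energy credit £11000 → £28105

£54910 > £28105, so the book-profits minimum tax is the binding amount.

£54910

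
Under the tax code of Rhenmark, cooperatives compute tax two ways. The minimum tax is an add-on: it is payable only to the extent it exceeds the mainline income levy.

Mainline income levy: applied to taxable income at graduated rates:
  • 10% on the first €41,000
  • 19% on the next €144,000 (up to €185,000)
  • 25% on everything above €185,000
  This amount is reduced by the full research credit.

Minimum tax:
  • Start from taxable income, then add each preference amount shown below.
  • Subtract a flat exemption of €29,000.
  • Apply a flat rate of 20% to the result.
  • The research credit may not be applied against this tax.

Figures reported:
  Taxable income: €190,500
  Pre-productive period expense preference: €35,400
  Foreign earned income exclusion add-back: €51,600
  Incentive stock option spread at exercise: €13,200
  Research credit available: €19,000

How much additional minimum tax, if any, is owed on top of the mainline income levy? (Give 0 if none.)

Mainline income levy:
  €41,000 × 10% = €4,100
  €144,000 × 19% = €27,360
  €5,500 × 25% = €1,375
  → €32,835
  Less research credit €19,000 → €13,835

Minimum tax:
  Adjusted income: €190,500 + €35,400 + €51,600 + €13,200 = €290,700
  Less exemption €29,000 → base €261,700
  €261,700 × 20% = €52,340

Excess of minimum tax over mainline income levy: €52,340 − €13,835 = €38,505.

€38,505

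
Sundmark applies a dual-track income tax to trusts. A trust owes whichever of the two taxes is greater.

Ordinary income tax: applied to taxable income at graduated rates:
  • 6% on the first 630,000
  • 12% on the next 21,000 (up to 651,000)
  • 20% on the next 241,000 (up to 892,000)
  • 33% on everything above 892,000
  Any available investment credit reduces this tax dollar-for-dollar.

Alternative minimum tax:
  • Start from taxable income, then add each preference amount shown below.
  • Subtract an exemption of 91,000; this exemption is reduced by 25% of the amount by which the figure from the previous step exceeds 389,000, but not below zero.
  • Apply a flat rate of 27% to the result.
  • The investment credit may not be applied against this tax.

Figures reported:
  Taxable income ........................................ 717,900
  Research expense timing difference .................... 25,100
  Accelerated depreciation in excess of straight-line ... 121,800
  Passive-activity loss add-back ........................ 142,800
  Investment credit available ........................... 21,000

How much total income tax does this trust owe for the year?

272,052

Alternative minimum tax:
  Adjusted income: 717,900 + 25,100 + 121,800 + 142,800 = 1,007,600
  Exemption: 25% × (1,007,600 − 389,000) = 154,650 ≥ 91,000, so the exemption is fully phased out
  Base: 1,007,600 − 0 = 1,007,600
  1,007,600 × 27% = 272,052

Ordinary income tax:
  630,000 × 6% = 37,800
  21,000 × 12% = 2,520
  66,900 × 20% = 13,380
  → 53,700
  Less investment credit 21,000 → 32,700

272,052 > 32,700, so the alternative minimum tax is the binding amount.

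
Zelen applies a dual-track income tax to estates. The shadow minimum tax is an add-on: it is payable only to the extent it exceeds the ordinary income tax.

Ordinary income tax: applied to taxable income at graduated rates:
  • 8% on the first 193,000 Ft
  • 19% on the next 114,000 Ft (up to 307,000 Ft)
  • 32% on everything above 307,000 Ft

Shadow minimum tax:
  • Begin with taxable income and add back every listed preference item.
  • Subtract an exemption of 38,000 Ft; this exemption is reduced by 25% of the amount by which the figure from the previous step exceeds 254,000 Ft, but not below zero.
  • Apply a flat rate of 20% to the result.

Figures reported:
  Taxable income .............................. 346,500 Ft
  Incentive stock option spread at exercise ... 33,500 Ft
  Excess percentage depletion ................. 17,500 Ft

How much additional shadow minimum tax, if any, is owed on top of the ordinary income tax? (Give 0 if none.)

Ordinary income tax:
  193,000 Ft × 8% = 15,440 Ft
  114,000 Ft × 19% = 21,660 Ft
  39,500 Ft × 32% = 12,640 Ft
  → 49,740 Ft

Shadow minimum tax:
  Adjusted income: 346,500 Ft + 33,500 Ft + 17,500 Ft = 397,500 Ft
  Exemption: 38,000 Ft − 25% × (397,500 Ft − 254,000 Ft) = 38,000 Ft − 35,875 Ft = 2,125 Ft
  Base: 397,500 Ft − 2,125 Ft = 395,375 Ft
  395,375 Ft × 20% = 79,075 Ft

Excess of shadow minimum tax over ordinary income tax: 79,075 Ft − 49,740 Ft = 29,335 Ft.

29,335 Ft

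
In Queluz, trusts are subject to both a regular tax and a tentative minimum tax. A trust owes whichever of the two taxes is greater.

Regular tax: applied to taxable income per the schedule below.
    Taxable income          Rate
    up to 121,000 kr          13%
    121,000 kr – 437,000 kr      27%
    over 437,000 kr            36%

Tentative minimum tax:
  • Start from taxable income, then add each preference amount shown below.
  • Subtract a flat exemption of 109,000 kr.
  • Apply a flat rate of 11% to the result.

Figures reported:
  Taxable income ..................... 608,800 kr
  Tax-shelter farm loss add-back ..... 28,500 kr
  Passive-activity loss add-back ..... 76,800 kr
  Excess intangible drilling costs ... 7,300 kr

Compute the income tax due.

162,898 kr

Regular tax:
  121,000 kr × 13% = 15,730 kr
  316,000 kr × 27% = 85,320 kr
  171,800 kr × 36% = 61,848 kr
  → 162,898 kr

Tentative minimum tax:
  Adjusted income: 608,800 kr + 28,500 kr + 76,800 kr + 7,300 kr = 721,400 kr
  Less exemption 109,000 kr → base 612,400 kr
  612,400 kr × 11% = 67,364 kr

162,898 kr > 67,364 kr, so the regular tax governs.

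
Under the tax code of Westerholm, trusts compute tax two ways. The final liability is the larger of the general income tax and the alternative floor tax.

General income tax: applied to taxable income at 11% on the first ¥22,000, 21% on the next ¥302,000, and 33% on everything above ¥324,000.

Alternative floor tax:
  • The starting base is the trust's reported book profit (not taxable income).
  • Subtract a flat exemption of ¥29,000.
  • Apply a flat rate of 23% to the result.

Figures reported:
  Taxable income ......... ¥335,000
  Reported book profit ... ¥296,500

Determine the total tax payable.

Alternative floor tax:
  Base (reported book profit): ¥296,500
  Less exemption ¥29,000 → base ¥267,500
  ¥267,500 × 23% = ¥61,525

General income tax:
  ¥22,000 × 11% = ¥2,420
  ¥302,000 × 21% = ¥63,420
  ¥11,000 × 33% = ¥3,630
  → ¥69,470

¥69,470 > ¥61,525, so the general income tax governs.

¥69,470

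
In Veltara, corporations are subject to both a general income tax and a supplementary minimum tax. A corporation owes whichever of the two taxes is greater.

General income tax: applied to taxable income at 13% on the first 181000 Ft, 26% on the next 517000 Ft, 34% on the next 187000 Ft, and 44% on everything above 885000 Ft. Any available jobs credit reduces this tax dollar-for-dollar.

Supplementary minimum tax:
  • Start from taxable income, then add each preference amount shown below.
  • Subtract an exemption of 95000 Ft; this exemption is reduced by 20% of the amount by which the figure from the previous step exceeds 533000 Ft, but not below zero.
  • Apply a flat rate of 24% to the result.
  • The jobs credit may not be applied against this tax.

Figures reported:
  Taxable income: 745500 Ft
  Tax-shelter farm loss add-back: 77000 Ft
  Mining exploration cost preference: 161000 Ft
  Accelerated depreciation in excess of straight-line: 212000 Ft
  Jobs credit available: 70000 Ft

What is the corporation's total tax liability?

Supplementary minimum tax:
  Adjusted income: 745500 Ft + 77000 Ft + 161000 Ft + 212000 Ft = 1195500 Ft
  Exemption: 20% × (1195500 Ft − 533000 Ft) = 132500 Ft ≥ 95000 Ft, so the exemption is fully phased out
  Base: 1195500 Ft − 0 Ft = 1195500 Ft
  1195500 Ft × 24% = 286920 Ft

General income tax:
  181000 Ft × 13% = 23530 Ft
  517000 Ft × 26% = 134420 Ft
  47500 Ft × 34% = 16150 Ft
  → 174100 Ft
  Less jobs credit 70000 Ft → 104100 Ft

286920 Ft > 104100 Ft, so the supplementary minimum tax is the binding amount.

286920 Ft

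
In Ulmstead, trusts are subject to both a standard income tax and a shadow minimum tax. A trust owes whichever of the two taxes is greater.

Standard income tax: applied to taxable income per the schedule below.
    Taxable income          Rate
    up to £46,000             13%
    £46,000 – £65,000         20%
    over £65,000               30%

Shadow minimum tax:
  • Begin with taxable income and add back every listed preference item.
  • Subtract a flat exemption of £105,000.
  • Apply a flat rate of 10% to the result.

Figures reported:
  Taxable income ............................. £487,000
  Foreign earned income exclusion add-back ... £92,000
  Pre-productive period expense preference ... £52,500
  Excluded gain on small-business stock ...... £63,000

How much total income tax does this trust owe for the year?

£136,380

Standard income tax:
  £46,000 × 13% = £5,980
  £19,000 × 20% = £3,800
  £422,000 × 30% = £126,600
  → £136,380

Shadow minimum tax:
  Adjusted income: £487,000 + £92,000 + £52,500 + £63,000 = £694,500
  Less exemption £105,000 → base £589,500
  £589,500 × 10% = £58,950

£136,380 > £58,950, so the standard income tax governs.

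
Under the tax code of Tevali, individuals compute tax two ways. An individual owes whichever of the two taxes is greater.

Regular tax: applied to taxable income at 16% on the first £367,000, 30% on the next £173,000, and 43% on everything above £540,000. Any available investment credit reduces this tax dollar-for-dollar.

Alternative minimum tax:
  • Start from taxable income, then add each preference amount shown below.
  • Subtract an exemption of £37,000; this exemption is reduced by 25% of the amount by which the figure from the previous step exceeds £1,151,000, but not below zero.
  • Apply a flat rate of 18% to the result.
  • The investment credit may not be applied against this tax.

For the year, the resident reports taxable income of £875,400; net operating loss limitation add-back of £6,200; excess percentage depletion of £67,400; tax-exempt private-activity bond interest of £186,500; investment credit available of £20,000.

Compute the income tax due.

£234,842

Alternative minimum tax:
  Adjusted income: £875,400 + £6,200 + £67,400 + £186,500 = £1,135,500
  Exemption: £1,135,500 ≤ £1,151,000, so full £37,000 applies
  Base: £1,135,500 − £37,000 = £1,098,500
  £1,098,500 × 18% = £197,730

Regular tax:
  £367,000 × 16% = £58,720
  £173,000 × 30% = £51,900
  £335,400 × 43% = £144,222
  → £254,842
  Less investment credit £20,000 → £234,842

£234,842 > £197,730, so the regular tax governs.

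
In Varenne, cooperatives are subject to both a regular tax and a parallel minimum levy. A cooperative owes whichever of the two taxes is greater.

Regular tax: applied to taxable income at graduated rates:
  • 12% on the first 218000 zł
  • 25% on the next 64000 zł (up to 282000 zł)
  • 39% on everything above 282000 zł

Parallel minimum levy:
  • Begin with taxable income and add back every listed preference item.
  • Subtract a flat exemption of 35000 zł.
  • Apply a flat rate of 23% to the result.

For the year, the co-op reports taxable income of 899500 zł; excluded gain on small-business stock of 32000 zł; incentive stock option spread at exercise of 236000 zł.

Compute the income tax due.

282985 zł

Parallel minimum levy:
  Adjusted income: 899500 zł + 32000 zł + 236000 zł = 1167500 zł
  Less exemption 35000 zł → base 1132500 zł
  1132500 zł × 23% = 260475 zł

Regular tax:
  218000 zł × 12% = 26160 zł
  64000 zł × 25% = 16000 zł
  617500 zł × 39% = 240825 zł
  → 282985 zł

282985 zł > 260475 zł, so the regular tax governs.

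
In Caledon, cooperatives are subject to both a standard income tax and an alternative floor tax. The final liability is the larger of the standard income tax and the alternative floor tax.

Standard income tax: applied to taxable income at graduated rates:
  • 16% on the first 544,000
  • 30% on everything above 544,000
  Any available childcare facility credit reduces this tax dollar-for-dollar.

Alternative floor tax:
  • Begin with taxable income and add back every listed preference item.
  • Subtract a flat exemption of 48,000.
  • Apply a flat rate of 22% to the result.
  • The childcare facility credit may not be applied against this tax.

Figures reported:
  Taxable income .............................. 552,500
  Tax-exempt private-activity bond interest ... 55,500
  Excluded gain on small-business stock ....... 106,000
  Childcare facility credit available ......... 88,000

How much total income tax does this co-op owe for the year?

Alternative floor tax:
  Adjusted income: 552,500 + 55,500 + 106,000 = 714,000
  Less exemption 48,000 → base 666,000
  666,000 × 22% = 146,520

Standard income tax:
  544,000 × 16% = 87,040
  8,500 × 30% = 2,550
  → 89,590
  Less childcare facility credit 88,000 → 1,590

146,520 > 1,590, so the alternative floor tax is the binding amount.

146,520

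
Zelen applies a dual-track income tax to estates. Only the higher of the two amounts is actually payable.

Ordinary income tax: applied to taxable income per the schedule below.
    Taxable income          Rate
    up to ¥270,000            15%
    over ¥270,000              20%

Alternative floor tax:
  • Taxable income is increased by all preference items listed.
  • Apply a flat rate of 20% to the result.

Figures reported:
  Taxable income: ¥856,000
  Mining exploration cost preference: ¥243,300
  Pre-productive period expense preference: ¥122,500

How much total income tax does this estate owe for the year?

Ordinary income tax:
  ¥270,000 × 15% = ¥40,500
  ¥586,000 × 20% = ¥117,200
  → ¥157,700

Alternative floor tax:
  Adjusted income: ¥856,000 + ¥243,300 + ¥122,500 = ¥1,221,800
  ¥1,221,800 × 20% = ¥244,360

¥244,360 > ¥157,700, so the alternative floor tax is the binding amount.

¥244,360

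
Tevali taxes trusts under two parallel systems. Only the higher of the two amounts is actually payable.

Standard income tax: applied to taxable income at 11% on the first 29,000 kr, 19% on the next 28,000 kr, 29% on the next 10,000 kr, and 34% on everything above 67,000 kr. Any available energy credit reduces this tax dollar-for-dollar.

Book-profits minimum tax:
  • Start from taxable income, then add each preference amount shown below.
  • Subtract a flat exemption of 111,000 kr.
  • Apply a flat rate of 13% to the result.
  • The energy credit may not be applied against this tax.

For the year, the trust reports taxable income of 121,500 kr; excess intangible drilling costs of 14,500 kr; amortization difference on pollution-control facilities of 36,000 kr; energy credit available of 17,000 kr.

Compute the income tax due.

12,940 kr

Standard income tax:
  29,000 kr × 11% = 3,190 kr
  28,000 kr × 19% = 5,320 kr
  10,000 kr × 29% = 2,900 kr
  54,500 kr × 34% = 18,530 kr
  → 29,940 kr
  Less energy credit 17,000 kr → 12,940 kr

Book-profits minimum tax:
  Adjusted income: 121,500 kr + 14,500 kr + 36,000 kr = 172,000 kr
  Less exemption 111,000 kr → base 61,000 kr
  61,000 kr × 13% = 7,930 kr

12,940 kr > 7,930 kr, so the standard income tax governs.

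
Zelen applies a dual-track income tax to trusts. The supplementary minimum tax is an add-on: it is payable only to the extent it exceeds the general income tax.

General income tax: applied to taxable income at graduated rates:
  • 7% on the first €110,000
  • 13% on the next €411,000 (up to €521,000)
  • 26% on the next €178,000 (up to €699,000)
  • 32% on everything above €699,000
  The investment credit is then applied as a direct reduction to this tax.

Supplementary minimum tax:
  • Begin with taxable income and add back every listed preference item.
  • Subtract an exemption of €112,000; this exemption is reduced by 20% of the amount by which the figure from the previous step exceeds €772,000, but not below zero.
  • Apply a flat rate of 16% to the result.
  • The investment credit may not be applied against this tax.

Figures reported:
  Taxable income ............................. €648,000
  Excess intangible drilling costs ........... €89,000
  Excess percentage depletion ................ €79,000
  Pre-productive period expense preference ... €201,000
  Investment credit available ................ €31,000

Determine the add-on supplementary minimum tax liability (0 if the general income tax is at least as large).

Supplementary minimum tax:
  Adjusted income: €648,000 + €89,000 + €79,000 + €201,000 = €1,017,000
  Exemption: €112,000 − 20% × (€1,017,000 − €772,000) = €112,000 − €49,000 = €63,000
  Base: €1,017,000 − €63,000 = €954,000
  €954,000 × 16% = €152,640

General income tax:
  €110,000 × 7% = €7,700
  €411,000 × 13% = €53,430
  €127,000 × 26% = €33,020
  → €94,150
  Less investment credit €31,000 → €63,150

Excess of supplementary minimum tax over general income tax: €152,640 − €63,150 = €89,490.

€89,490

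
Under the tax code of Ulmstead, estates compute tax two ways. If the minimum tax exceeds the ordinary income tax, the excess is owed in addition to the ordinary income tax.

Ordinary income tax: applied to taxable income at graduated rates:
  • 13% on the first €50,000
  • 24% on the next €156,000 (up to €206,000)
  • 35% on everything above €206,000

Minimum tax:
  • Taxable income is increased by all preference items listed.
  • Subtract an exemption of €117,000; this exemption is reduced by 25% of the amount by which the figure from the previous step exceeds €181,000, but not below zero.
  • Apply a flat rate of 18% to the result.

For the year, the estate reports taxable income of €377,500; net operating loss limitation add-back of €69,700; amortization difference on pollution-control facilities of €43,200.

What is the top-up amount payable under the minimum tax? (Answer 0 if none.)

Ordinary income tax:
  €50,000 × 13% = €6,500
  €156,000 × 24% = €37,440
  €171,500 × 35% = €60,025
  → €103,965

Minimum tax:
  Adjusted income: €377,500 + €69,700 + €43,200 = €490,400
  Exemption: €117,000 − 25% × (€490,400 − €181,000) = €117,000 − €77,350 = €39,650
  Base: €490,400 − €39,650 = €450,750
  €450,750 × 18% = €81,135

€81,135 ≤ €103,965, so no add-on is due.

€0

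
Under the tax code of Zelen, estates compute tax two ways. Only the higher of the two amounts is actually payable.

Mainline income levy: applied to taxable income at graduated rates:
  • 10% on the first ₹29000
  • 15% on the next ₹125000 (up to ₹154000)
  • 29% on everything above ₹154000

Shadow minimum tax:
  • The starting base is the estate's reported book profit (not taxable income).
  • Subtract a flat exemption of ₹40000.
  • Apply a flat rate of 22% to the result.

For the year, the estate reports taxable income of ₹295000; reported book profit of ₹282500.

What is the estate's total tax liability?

Shadow minimum tax:
  Base (reported book profit): ₹282500
  Less exemption ₹40000 → base ₹242500
  ₹242500 × 22% = ₹53350

Mainline income levy:
  ₹29000 × 10% = ₹2900
  ₹125000 × 15% = ₹18750
  ₹141000 × 29% = ₹40890
  → ₹62540

₹62540 > ₹53350, so the mainline income levy governs.

₹62540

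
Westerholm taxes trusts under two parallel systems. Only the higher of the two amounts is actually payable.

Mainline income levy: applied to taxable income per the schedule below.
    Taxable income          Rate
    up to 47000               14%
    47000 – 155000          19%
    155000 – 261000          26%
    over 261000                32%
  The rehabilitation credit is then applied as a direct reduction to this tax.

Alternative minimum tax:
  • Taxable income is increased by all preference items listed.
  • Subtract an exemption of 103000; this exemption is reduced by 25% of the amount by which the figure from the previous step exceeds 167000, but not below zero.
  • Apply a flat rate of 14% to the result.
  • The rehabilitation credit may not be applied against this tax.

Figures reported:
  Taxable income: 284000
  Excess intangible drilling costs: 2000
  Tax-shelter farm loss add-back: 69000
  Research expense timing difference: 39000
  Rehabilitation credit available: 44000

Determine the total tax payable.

48685

Mainline income levy:
  47000 × 14% = 6580
  108000 × 19% = 20520
  106000 × 26% = 27560
  23000 × 32% = 7360
  → 62020
  Less rehabilitation credit 44000 → 18020

Alternative minimum tax:
  Adjusted income: 284000 + 2000 + 69000 + 39000 = 394000
  Exemption: 103000 − 25% × (394000 − 167000) = 103000 − 56750 = 46250
  Base: 394000 − 46250 = 347750
  347750 × 14% = 48685

48685 > 18020, so the alternative minimum tax is the binding amount.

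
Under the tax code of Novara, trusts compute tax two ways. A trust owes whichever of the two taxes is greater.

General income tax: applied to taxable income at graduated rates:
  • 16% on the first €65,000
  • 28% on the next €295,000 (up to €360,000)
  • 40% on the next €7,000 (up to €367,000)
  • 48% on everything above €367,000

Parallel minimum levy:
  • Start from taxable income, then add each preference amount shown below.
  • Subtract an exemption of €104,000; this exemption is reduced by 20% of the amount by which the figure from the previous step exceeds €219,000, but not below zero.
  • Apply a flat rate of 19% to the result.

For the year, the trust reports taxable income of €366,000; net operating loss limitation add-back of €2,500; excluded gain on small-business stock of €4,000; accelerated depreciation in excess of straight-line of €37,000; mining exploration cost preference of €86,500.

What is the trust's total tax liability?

€95,400

General income tax:
  €65,000 × 16% = €10,400
  €295,000 × 28% = €82,600
  €6,000 × 40% = €2,400
  → €95,400

Parallel minimum levy:
  Adjusted income: €366,000 + €2,500 + €4,000 + €37,000 + €86,500 = €496,000
  Exemption: €104,000 − 20% × (€496,000 − €219,000) = €104,000 − €55,400 = €48,600
  Base: €496,000 − €48,600 = €447,400
  €447,400 × 19% = €85,006

€95,400 > €85,006, so the general income tax governs.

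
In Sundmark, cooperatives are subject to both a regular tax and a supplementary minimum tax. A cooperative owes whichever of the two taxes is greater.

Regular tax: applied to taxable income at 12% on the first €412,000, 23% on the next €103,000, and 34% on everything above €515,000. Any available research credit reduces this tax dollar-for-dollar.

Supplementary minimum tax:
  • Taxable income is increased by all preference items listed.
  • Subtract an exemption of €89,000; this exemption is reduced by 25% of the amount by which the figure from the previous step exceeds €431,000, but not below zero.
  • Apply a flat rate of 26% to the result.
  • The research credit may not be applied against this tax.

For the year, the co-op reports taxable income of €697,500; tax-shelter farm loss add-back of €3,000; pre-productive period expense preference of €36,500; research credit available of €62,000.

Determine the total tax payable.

Supplementary minimum tax:
  Adjusted income: €697,500 + €3,000 + €36,500 = €737,000
  Exemption: €89,000 − 25% × (€737,000 − €431,000) = €89,000 − €76,500 = €12,500
  Base: €737,000 − €12,500 = €724,500
  €724,500 × 26% = €188,370

Regular tax:
  €412,000 × 12% = €49,440
  €103,000 × 23% = €23,690
  €182,500 × 34% = €62,050
  → €135,180
  Less research credit €62,000 → €73,180

€188,370 > €73,180, so the supplementary minimum tax is the binding amount.

€188,370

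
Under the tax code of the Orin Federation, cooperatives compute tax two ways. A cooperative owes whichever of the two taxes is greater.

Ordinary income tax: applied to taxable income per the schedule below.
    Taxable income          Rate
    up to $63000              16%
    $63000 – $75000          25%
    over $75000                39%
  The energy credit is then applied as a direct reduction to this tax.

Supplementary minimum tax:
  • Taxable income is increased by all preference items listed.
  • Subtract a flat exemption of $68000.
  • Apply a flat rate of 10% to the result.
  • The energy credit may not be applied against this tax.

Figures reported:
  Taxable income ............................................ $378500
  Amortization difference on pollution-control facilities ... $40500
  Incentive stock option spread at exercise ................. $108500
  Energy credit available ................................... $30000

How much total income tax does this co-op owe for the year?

Ordinary income tax:
  $63000 × 16% = $10080
  $12000 × 25% = $3000
  $303500 × 39% = $118365
  → $131445
  Less energy credit $30000 → $101445

Supplementary minimum tax:
  Adjusted income: $378500 + $40500 + $108500 = $527500
  Less exemption $68000 → base $459500
  $459500 × 10% = $45950

$101445 > $45950, so the ordinary income tax governs.

$101445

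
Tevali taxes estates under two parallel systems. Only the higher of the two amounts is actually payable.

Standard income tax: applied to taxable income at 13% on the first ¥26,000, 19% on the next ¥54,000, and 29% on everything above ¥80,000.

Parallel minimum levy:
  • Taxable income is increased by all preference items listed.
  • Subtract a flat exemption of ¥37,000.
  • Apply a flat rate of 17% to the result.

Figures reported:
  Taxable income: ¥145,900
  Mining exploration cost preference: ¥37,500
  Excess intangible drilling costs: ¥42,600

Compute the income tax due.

Standard income tax:
  ¥26,000 × 13% = ¥3,380
  ¥54,000 × 19% = ¥10,260
  ¥65,900 × 29% = ¥19,111
  → ¥32,751

Parallel minimum levy:
  Adjusted income: ¥145,900 + ¥37,500 + ¥42,600 = ¥226,000
  Less exemption ¥37,000 → base ¥189,000
  ¥189,000 × 17% = ¥32,130

¥32,751 > ¥32,130, so the standard income tax governs.

¥32,751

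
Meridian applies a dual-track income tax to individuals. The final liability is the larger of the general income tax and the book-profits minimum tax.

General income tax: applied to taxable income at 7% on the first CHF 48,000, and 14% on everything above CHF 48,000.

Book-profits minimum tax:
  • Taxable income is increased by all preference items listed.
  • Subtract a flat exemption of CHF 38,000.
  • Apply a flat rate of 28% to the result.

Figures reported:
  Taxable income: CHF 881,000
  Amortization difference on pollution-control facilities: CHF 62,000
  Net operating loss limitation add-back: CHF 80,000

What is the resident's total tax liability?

CHF 275,800

General income tax:
  CHF 48,000 × 7% = CHF 3,360
  CHF 833,000 × 14% = CHF 116,620
  → CHF 119,980

Book-profits minimum tax:
  Adjusted income: CHF 881,000 + CHF 62,000 + CHF 80,000 = CHF 1,023,000
  Less exemption CHF 38,000 → base CHF 985,000
  CHF 985,000 × 28% = CHF 275,800

CHF 275,800 > CHF 119,980, so the book-profits minimum tax is the binding amount.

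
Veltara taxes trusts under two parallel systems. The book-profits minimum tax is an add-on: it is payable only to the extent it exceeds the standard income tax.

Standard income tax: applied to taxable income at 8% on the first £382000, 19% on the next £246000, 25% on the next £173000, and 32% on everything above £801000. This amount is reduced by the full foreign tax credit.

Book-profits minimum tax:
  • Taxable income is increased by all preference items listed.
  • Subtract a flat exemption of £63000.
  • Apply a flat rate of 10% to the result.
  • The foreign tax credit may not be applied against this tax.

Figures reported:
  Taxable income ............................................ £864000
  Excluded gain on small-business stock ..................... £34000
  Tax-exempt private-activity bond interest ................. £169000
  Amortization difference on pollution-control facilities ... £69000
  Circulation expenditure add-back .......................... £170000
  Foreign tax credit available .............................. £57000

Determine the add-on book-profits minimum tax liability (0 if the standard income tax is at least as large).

£40590

Book-profits minimum tax:
  Adjusted income: £864000 + £34000 + £169000 + £69000 + £170000 = £1306000
  Less exemption £63000 → base £1243000
  £1243000 × 10% = £124300

Standard income tax:
  £382000 × 8% = £30560
  £246000 × 19% = £46740
  £173000 × 25% = £43250
  £63000 × 32% = £20160
  → £140710
  Less foreign tax credit £57000 → £83710

Excess of book-profits minimum tax over standard income tax: £124300 − £83710 = £40590.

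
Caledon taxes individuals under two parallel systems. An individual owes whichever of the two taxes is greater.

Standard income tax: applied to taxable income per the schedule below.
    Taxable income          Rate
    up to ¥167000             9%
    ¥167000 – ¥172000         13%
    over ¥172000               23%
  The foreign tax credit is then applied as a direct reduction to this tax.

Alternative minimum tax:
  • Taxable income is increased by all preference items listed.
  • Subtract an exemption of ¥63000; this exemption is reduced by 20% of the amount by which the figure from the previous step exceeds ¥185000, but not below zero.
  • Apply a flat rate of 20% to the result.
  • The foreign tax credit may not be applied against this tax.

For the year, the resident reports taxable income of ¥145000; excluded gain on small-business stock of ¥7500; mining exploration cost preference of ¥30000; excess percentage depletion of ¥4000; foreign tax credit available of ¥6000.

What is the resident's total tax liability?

Standard income tax:
  ¥145000 × 9% = ¥13050
  Less foreign tax credit ¥6000 → ¥7050

Alternative minimum tax:
  Adjusted income: ¥145000 + ¥7500 + ¥30000 + ¥4000 = ¥186500
  Exemption: ¥63000 − 20% × (¥186500 − ¥185000) = ¥63000 − ¥300 = ¥62700
  Base: ¥186500 − ¥62700 = ¥123800
  ¥123800 × 20% = ¥24760

¥24760 > ¥7050, so the alternative minimum tax is the binding amount.

¥24760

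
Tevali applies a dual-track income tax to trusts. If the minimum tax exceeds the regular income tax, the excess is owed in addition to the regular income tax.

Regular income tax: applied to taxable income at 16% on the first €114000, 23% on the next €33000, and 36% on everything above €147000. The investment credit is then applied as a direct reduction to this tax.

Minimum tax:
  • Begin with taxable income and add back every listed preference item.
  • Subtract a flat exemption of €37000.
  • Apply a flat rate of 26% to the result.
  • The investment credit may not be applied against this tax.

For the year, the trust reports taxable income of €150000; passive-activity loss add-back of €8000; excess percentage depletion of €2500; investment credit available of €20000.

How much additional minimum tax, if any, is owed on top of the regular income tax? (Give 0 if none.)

Minimum tax:
  Adjusted income: €150000 + €8000 + €2500 = €160500
  Less exemption €37000 → base €123500
  €123500 × 26% = €32110

Regular income tax:
  €114000 × 16% = €18240
  €33000 × 23% = €7590
  €3000 × 36% = €1080
  → €26910
  Less investment credit €20000 → €6910

Excess of minimum tax over regular income tax: €32110 − €6910 = €25200.

€25200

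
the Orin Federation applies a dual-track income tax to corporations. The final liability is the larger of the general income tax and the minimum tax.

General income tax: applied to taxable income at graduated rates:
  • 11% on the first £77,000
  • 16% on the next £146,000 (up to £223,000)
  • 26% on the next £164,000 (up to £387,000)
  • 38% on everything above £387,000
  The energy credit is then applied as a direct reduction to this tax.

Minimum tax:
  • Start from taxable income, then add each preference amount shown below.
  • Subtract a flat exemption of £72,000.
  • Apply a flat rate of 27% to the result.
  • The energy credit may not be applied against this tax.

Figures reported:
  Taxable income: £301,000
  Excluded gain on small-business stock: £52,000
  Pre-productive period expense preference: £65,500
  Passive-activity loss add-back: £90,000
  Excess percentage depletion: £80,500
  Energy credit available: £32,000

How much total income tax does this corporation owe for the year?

£139,590

Minimum tax:
  Adjusted income: £301,000 + £52,000 + £65,500 + £90,000 + £80,500 = £589,000
  Less exemption £72,000 → base £517,000
  £517,000 × 27% = £139,590

General income tax:
  £77,000 × 11% = £8,470
  £146,000 × 16% = £23,360
  £78,000 × 26% = £20,280
  → £52,110
  Less energy credit £32,000 → £20,110

£139,590 > £20,110, so the minimum tax is the binding amount.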